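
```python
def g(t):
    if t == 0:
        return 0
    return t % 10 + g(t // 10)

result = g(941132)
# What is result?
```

Sum of digits of 941132: 2 + 3 + 1 + 1 + 4 + 9 = 20

Answer: 20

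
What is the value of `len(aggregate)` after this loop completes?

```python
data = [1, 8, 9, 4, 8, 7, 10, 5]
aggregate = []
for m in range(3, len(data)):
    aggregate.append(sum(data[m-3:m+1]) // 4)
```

Number of 4-element averages
`aggregate` takes the values: [] → [5] → [5, 7] → [5, 7, 7] → [5, 7, 7, 7] → [5, 7, 7, 7, 7]
So `len(aggregate)` = 5

Answer: 5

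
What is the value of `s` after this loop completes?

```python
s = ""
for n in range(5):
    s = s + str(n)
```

Concatenate digits 0 to 4
`s` takes the values: "" → "0" → "01" → "012" → "0123" → "01234"

Answer: "01234"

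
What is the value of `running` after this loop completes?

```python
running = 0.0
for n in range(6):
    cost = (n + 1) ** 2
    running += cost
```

Sum of squared losses 1² + 2² + ... + 6²
`running` takes the values: 0.0 → 1.0 → 5.0 → 14.0 → 30.0 → 55.0 → 91.0

Answer: 91.0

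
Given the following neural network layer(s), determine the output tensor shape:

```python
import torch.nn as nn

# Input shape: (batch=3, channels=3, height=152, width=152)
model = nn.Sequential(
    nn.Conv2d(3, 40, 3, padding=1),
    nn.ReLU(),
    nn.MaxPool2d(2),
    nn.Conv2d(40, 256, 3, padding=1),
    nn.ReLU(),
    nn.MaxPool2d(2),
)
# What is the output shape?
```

Input: (3, 3, 152, 152) -> after first Conv2d: (3, 40, 152, 152) -> after first MaxPool2d: (3, 40, 76, 76) -> after second Conv2d: (3, 256, 76, 76) -> Output: (3, 256, 38, 38)

Answer: (3, 256, 38, 38)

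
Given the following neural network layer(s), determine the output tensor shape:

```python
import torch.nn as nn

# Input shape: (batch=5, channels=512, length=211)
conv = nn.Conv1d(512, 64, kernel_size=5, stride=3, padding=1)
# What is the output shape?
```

Input: (5, 512, 211) -> Output: (5, 64, 70)

Answer: (5, 64, 70)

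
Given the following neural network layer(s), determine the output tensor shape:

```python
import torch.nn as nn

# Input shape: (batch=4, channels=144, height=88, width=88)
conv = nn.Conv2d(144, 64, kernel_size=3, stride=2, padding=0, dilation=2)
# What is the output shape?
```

Input: (4, 144, 88, 88) -> Output: (4, 64, 42, 42)

Answer: (4, 64, 42, 42)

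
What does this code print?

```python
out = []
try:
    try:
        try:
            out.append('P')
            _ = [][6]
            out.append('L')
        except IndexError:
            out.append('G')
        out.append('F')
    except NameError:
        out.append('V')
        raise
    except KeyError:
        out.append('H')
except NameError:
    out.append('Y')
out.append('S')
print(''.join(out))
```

Execution trace: 'P' (inner try body) → 'G' (inner except IndexError) → 'F' (try body, no exception) → 'S' (after the try/except). Output: PGFS

Answer: PGFS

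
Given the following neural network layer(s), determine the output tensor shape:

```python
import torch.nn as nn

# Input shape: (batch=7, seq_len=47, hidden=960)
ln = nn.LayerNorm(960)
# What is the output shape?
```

Input: (7, 47, 960) -> Output: (7, 47, 960)

Answer: (7, 47, 960)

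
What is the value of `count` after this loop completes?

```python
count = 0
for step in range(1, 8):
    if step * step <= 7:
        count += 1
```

Count numbers where step² ≤ 7
`count` takes the values: 0 → 1 → 2

Answer: 2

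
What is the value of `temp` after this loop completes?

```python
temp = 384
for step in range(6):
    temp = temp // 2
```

Halve 6 times: 384 // 2^6 = 6
`temp` takes the values: 384 → 192 → 96 → 48 → 24 → 12 → 6

Answer: 6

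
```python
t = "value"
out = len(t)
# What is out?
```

Trace:
`t = "value"` → t = 'value'
`out = len(t)` → out = 5
So out = 5

Answer: 5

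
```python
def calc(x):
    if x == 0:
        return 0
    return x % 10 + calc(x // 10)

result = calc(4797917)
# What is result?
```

Sum of digits of 4797917: 7 + 1 + 9 + 7 + 9 + 7 + 4 = 44

Answer: 44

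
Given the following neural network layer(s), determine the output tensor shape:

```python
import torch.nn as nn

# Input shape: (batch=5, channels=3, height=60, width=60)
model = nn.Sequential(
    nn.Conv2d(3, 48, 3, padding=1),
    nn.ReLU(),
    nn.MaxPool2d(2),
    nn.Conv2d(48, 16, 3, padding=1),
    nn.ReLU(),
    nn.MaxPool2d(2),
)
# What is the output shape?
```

Input: (5, 3, 60, 60) -> after first Conv2d: (5, 48, 60, 60) -> after first MaxPool2d: (5, 48, 30, 30) -> after second Conv2d: (5, 16, 30, 30) -> Output: (5, 16, 15, 15)

Answer: (5, 16, 15, 15)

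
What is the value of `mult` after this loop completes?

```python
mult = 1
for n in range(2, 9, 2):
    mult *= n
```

Product of even numbers 2 to 8
`mult` takes the values: 1 → 2 → 8 → 48 → 384

Answer: 384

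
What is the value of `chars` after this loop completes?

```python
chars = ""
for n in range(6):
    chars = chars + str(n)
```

Concatenate digits 0 to 5
`chars` takes the values: "" → "0" → "01" → "012" → "0123" → "01234" → "012345"

Answer: "012345"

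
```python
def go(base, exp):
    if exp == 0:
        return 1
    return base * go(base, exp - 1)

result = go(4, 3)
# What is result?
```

go(4, 3) = 4 * 4 * 4 = 64

Answer: 64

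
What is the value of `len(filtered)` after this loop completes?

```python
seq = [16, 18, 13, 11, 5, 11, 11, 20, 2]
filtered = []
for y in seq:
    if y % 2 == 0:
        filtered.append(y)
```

Count even numbers in [16, 18, 13, 11, 5, 11, 11, 20, 2]
`filtered` takes the values: [] → [16] → [16, 18] → [16, 18, 20] → [16, 18, 20, 2]
So `len(filtered)` = 4

Answer: 4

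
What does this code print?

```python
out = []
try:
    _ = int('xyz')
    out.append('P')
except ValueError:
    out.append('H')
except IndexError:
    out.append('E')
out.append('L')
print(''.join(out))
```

Execution trace: 'H' (except ValueError) → 'L' (after the try/except). Output: HL

Answer: HL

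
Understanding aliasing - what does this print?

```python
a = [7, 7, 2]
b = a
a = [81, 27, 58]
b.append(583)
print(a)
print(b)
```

Key concept: rebinding vs mutation: a is rebound to a new list, b still points at the original.
Step by step:
`a = [7, 7, 2]` → a = [7, 7, 2]
`b = a` → b = [7, 7, 2] (same object as a)
`a = [81, 27, 58]` → a = [81, 27, 58]
`b.append(583)` → b = [7, 7, 2, 583]
`print(a)` → prints [81, 27, 58]
`print(b)` → prints [7, 7, 2, 583]

Answer:
[81, 27, 58]
[7, 7, 2, 583]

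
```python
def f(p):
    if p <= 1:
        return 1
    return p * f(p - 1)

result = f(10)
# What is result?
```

f(10) = 10 * 9 * 8 * 7 * 6 * 5 * 4 * 3 * 2 * 1 = 3628800

Answer: 3628800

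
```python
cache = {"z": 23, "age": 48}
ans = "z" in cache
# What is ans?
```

Trace:
`cache = {"z": 23, "age": 48}` → cache = {'z': 23, 'age': 48}
`ans = "z" in cache` → ans = True
So ans = True

Answer: True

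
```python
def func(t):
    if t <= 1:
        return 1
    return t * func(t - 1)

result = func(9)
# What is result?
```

func(9) = 9 * 8 * 7 * 6 * 5 * 4 * 3 * 2 * 1 = 362880

Answer: 362880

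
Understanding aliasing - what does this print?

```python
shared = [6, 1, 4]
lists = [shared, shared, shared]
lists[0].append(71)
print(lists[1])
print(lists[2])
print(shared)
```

Key concept: list of same reference.
Step by step:
`shared = [6, 1, 4]` → shared = [6, 1, 4]
`lists = [shared, shared, shared]` → lists = [[6, 1, 4], [6, 1, 4], [6, 1, 4]]
`lists[0].append(71)` → shared = [6, 1, 4, 71]; lists = [[6, 1, 4, 71], [6, 1, 4, 71], [6, 1, 4, 71]]
`print(lists[1])` → prints [6, 1, 4, 71]
`print(lists[2])` → prints [6, 1, 4, 71]
`print(shared)` → prints [6, 1, 4, 71]

Answer:
[6, 1, 4, 71]
[6, 1, 4, 71]
[6, 1, 4, 71]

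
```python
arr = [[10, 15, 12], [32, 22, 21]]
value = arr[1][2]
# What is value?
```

Trace:
`arr = [[10, 15, 12], [32, 22, 21]]` → arr = [[10, 15, 12], [32, 22, 21]]
`value = arr[1][2]` → value = 21
So value = 21

Answer: 21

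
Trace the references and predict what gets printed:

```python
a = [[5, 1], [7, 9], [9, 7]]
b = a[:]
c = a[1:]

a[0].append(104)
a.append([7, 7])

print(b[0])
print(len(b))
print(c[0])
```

Key concept: slice with nested mutation.
Step by step:
`a = [[5, 1], [7, 9], [9, 7]]` → a = [[5, 1], [7, 9], [9, 7]]
`b = a[:]` → b = [[5, 1], [7, 9], [9, 7]]
`c = a[1:]` → c = [[7, 9], [9, 7]]
`a[0].append(104)` → a = [[5, 1, 104], [7, 9], [9, 7]]; b = [[5, 1, 104], [7, 9], [9, 7]]
`a.append([7, 7])` → a = [[5, 1, 104], [7, 9], [9, 7], [7, 7]]
`print(b[0])` → prints [5, 1, 104]
`print(len(b))` → prints 3
`print(c[0])` → prints [7, 9]

Answer:
[5, 1, 104]
3
[7, 9]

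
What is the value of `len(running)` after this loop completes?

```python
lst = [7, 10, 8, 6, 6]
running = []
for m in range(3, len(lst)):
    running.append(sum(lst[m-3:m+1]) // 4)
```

Number of 4-element averages
`running` takes the values: [] → [7] → [7, 7]
So `len(running)` = 2

Answer: 2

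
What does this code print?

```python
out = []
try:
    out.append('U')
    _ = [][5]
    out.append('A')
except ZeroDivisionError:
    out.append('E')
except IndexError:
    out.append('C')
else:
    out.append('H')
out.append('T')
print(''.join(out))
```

Execution trace: 'U' (try body) → 'C' (except IndexError) → 'T' (after the try/except). Output: UCT

Answer: UCT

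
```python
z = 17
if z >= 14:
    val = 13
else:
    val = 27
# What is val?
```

Trace:
`z = 17` → z = 17
`if z >= 14: ...` → z >= 14 is True → val = 13
So val = 13

Answer: 13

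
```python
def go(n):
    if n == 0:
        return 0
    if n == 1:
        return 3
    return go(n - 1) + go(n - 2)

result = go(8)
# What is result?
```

Build up from base cases: go(0)=0, go(1)=3, go(2)=3, go(3)=6, go(4)=9, go(5)=15, go(6)=24, ..., go(8)=63

Answer: 63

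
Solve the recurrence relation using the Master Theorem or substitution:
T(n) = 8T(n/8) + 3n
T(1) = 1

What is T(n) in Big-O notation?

By Master Theorem: a=8, b=8, f(n)=3n. Since log_8(8) = 1 and f(n) = Θ(n^1), Case 2 applies. T(n) = O(n log n).

Answer: O(n log n)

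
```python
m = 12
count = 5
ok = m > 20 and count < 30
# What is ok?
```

Trace:
`m = 12` → m = 12
`count = 5` → count = 5
`ok = m > 20 and count < 30` → ok = False
So ok = False

Answer: False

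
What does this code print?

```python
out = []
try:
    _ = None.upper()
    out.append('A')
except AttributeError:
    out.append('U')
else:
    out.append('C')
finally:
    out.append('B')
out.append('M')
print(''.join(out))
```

Execution trace: 'U' (except AttributeError) → 'B' (finally) → 'M' (after the try/except). Output: UBM

Answer: UBM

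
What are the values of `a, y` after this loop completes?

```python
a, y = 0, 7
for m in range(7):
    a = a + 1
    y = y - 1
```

a goes 0→7, y goes 7→0
`a, y` takes the values: (0, 7) → (1, 7) → (1, 6) → (2, 6) → (2, 5) → (3, 5) → (3, 4) → (4, 4) → (4, 3) → (5, 3) → (5, 2) → (6, 2) → (6, 1) → (7, 1) → (7, 0)

Answer: 7, 0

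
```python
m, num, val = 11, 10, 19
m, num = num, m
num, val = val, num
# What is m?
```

Trace:
`m, num, val = 11, 10, 19` → m = 11; num = 10; val = 19
`m, num = num, m` → m = 10; num = 11
`num, val = val, num` → num = 19; val = 11
So m = 10

Answer: 10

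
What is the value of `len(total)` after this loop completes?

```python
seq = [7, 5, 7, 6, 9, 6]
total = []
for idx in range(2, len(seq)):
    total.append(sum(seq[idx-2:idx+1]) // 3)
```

Number of 3-element averages
`total` takes the values: [] → [6] → [6, 6] → [6, 6, 7] → [6, 6, 7, 7]
So `len(total)` = 4

Answer: 4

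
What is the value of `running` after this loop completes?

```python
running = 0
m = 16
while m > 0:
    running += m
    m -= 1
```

Sum 16 down to 1
`running` takes the values: 0 → 16 → 31 → 45 → 58 → 70 → 81 → 91 → 100 → 108 → 115 → 121 → 126 → 130 → 133 → 135 → 136

Answer: 136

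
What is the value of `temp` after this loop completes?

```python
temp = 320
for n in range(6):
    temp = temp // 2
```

Halve 6 times: 320 // 2^6 = 5
`temp` takes the values: 320 → 160 → 80 → 40 → 20 → 10 → 5

Answer: 5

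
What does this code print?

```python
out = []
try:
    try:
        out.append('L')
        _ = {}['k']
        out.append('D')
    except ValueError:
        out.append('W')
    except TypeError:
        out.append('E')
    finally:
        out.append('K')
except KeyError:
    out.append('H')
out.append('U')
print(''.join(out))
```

Execution trace: 'L' (try body) → 'K' (finally) → 'H' (outer except KeyError) → 'U' (after the try/except). Output: LKHU

Answer: LKHU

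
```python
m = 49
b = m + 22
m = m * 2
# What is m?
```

Trace:
`m = 49` → m = 49
`b = m + 22` → b = 71
`m = m * 2` → m = 98
So m = 98

Answer: 98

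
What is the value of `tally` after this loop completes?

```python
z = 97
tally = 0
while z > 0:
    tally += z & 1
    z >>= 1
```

Count set bits in 97 (binary: 0b1100001)
`tally` takes the values: 0 → 1 → 2 → 3

Answer: 3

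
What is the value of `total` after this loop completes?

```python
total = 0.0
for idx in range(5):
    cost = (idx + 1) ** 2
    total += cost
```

Sum of squared losses 1² + 2² + ... + 5²
`total` takes the values: 0.0 → 1.0 → 5.0 → 14.0 → 30.0 → 55.0

Answer: 55.0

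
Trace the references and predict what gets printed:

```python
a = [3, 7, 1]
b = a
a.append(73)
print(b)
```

Key concept: basic list aliasing.
Step by step:
`a = [3, 7, 1]` → a = [3, 7, 1]
`b = a` → b = [3, 7, 1] (same object as a)
`a.append(73)` → a = [3, 7, 1, 73] (same object as b); b = [3, 7, 1, 73] (same object as a)
`print(b)` → prints [3, 7, 1, 73]

Answer: [3, 7, 1, 73]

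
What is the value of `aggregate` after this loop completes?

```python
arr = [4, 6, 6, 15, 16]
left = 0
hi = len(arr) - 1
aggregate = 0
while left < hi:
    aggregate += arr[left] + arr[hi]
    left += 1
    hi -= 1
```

Sum of pairs from ends
`aggregate` takes the values: 0 → 20 → 41

Answer: 41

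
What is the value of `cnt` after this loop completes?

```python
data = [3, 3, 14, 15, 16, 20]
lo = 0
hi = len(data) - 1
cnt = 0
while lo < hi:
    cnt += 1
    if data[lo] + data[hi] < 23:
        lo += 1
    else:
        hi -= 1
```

Steps to find pair summing to 23
`cnt` takes the values: 0 → 1 → 2 → 3 → 4 → 5

Answer: 5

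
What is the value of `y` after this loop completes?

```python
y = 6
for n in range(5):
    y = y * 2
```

Multiply by 2, 5 times: 6 * 2^5 = 192
`y` takes the values: 6 → 12 → 24 → 48 → 96 → 192

Answer: 192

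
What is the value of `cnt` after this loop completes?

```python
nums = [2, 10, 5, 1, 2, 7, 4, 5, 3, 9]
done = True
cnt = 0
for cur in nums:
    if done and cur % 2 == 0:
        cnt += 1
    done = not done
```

Count even values at even positions
`cnt` takes the values: 0 → 1 → 2 → 3

Answer: 3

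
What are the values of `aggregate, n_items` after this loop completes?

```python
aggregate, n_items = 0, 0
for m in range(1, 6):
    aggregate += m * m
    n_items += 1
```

Sum of squares and count
`aggregate, n_items` takes the values: (0, 0) → (1, 0) → (1, 1) → (5, 1) → (5, 2) → (14, 2) → (14, 3) → (30, 3) → (30, 4) → (55, 4) → (55, 5)

Answer: 55, 5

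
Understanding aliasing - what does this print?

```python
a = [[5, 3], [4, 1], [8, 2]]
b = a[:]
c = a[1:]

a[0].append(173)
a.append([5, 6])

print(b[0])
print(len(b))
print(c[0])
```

Key concept: slice with nested mutation.
Step by step:
`a = [[5, 3], [4, 1], [8, 2]]` → a = [[5, 3], [4, 1], [8, 2]]
`b = a[:]` → b = [[5, 3], [4, 1], [8, 2]]
`c = a[1:]` → c = [[4, 1], [8, 2]]
`a[0].append(173)` → a = [[5, 3, 173], [4, 1], [8, 2]]; b = [[5, 3, 173], [4, 1], [8, 2]]
`a.append([5, 6])` → a = [[5, 3, 173], [4, 1], [8, 2], [5, 6]]
`print(b[0])` → prints [5, 3, 173]
`print(len(b))` → prints 3
`print(c[0])` → prints [4, 1]

Answer:
[5, 3, 173]
3
[4, 1]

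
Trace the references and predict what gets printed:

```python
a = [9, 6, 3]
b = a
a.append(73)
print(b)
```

Key concept: basic list aliasing.
Step by step:
`a = [9, 6, 3]` → a = [9, 6, 3]
`b = a` → b = [9, 6, 3] (same object as a)
`a.append(73)` → a = [9, 6, 3, 73] (same object as b); b = [9, 6, 3, 73] (same object as a)
`print(b)` → prints [9, 6, 3, 73]

Answer: [9, 6, 3, 73]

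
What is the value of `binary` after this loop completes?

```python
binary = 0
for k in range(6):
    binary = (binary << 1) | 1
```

Build 6 consecutive 1-bits: 0b111111
`binary` takes the values: 0 → 1 → 3 → 7 → 15 → 31 → 63

Answer: 63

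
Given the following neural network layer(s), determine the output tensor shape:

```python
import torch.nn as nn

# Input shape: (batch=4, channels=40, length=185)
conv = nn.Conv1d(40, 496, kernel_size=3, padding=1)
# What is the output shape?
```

Input: (4, 40, 185) -> Output: (4, 496, 185)

Answer: (4, 496, 185)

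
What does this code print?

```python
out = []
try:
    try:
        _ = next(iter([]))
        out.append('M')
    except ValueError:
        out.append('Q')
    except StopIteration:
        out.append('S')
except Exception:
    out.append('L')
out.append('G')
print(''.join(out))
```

Execution trace: 'S' (inner except StopIteration) → 'G' (after the try/except). Output: SG

Answer: SG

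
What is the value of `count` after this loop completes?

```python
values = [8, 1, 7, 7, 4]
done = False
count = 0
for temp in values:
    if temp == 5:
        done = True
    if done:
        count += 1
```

Count elements after first 5 in [8, 1, 7, 7, 4]
`count` takes the values: 0

Answer: 0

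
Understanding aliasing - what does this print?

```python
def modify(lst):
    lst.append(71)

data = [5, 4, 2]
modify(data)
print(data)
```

Key concept: function modifies passed list.
Step by step:
`data = [5, 4, 2]` → data = [5, 4, 2]
`modify(data)` → data = [5, 4, 2, 71]
`print(data)` → prints [5, 4, 2, 71]

Answer: [5, 4, 2, 71]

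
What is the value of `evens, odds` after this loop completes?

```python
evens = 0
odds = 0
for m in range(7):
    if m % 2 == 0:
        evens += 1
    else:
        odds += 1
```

Count evens and odds in range(7)
`evens, odds` takes the values: (0, 0) → (1, 0) → (1, 1) → (2, 1) → (2, 2) → (3, 2) → (3, 3) → (4, 3)

Answer: 4, 3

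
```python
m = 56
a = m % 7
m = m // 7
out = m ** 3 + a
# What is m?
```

Trace:
`m = 56` → m = 56
`a = m % 7` → a = 0
`m = m // 7` → m = 8
`out = m ** 3 + a` → out = 512
So m = 8

Answer: 8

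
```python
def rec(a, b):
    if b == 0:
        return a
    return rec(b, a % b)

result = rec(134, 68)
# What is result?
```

rec(134, 68) -> rec(68, 66) -> rec(66, 2) -> rec(2, 0) -> 2

Answer: 2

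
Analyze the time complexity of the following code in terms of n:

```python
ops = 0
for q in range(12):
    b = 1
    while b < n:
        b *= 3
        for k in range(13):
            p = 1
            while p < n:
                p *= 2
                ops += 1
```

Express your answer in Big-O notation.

Each loop level contributes: 1 × log n × 1 × log n. Multiplying the contributions gives O(log² n).

Answer: O(log² n)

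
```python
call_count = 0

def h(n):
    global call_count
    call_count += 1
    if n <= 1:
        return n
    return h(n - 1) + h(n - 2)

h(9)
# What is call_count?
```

Calls(n) = 1 + Calls(n-1) + Calls(n-2); Calls(0)=Calls(1)=1. For n=9 this gives 109.

Answer: 109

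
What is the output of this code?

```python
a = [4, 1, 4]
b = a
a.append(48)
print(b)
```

Key concept: basic list aliasing.
Step by step:
`a = [4, 1, 4]` → a = [4, 1, 4]
`b = a` → b = [4, 1, 4] (same object as a)
`a.append(48)` → a = [4, 1, 4, 48] (same object as b); b = [4, 1, 4, 48] (same object as a)
`print(b)` → prints [4, 1, 4, 48]

Answer: [4, 1, 4, 48]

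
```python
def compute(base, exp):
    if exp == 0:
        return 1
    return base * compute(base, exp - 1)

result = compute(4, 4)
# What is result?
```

compute(4, 4) = 4 * 4 * 4 * 4 = 256

Answer: 256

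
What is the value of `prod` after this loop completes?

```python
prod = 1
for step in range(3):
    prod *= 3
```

3^3 = 27
`prod` takes the values: 1 → 3 → 9 → 27

Answer: 27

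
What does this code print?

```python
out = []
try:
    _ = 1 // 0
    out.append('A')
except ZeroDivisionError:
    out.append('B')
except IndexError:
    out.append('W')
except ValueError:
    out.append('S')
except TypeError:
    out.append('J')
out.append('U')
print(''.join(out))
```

Execution trace: 'B' (except ZeroDivisionError) → 'U' (after the try/except). Output: BU

Answer: BU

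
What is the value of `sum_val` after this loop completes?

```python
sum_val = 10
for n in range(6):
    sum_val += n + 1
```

Start at 10, add 1 to 6 = 31
`sum_val` takes the values: 10 → 11 → 13 → 16 → 20 → 25 → 31

Answer: 31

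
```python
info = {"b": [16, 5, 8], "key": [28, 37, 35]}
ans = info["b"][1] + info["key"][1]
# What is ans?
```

Trace:
`info = {"b": [16, 5, 8], "key": [28, 37, 35]}` → info = {'b': [16, 5, 8], 'key': [28, 37, 35]}
`ans = info["b"][1] + info["key"][1]` → ans = 42
So ans = 42

Answer: 42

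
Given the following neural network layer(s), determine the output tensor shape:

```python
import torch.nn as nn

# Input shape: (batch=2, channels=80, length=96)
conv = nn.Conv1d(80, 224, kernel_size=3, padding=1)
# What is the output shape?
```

Input: (2, 80, 96) -> Output: (2, 224, 96)

Answer: (2, 224, 96)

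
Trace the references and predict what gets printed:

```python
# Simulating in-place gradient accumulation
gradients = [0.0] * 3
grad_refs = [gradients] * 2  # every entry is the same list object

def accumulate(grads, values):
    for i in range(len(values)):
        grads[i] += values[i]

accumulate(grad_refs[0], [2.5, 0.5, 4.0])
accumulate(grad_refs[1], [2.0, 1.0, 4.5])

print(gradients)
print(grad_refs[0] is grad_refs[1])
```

Key concept: gradient accumulation aliasing.
Step by step:
`gradients = [0.0] * 3` → gradients = [0.0, 0.0, 0.0]
`grad_refs = [gradients] * 2` → grad_refs = [[0.0, 0.0, 0.0], [0.0, 0.0, 0.0]]
`accumulate(grad_refs[0], [2.5, 0.5, 4.0])` → gradients = [2.5, 0.5, 4.0]; grad_refs = [[2.5, 0.5, 4.0], [2.5, 0.5, 4.0]]
`accumulate(grad_refs[1], [2.0, 1.0, 4.5])` → gradients = [4.5, 1.5, 8.5]; grad_refs = [[4.5, 1.5, 8.5], [4.5, 1.5, 8.5]]
`print(gradients)` → prints [4.5, 1.5, 8.5]
`print(grad_refs[0] is grad_refs[1])` → prints True

Answer:
[4.5, 1.5, 8.5]
True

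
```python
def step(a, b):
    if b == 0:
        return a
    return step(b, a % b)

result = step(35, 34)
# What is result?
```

step(35, 34) -> step(34, 1) -> step(1, 0) -> 1

Answer: 1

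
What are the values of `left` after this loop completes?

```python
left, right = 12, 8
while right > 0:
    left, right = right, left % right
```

GCD of 12 and 8
`left` takes the values: 12 → 8 → 4

Answer: 4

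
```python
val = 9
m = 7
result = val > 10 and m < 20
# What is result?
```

Trace:
`val = 9` → val = 9
`m = 7` → m = 7
`result = val > 10 and m < 20` → result = False
So result = False

Answer: False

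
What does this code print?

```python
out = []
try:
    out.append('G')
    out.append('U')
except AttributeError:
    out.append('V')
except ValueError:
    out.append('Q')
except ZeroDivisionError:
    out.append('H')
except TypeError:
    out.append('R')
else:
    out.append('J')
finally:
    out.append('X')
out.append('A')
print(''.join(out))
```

Execution trace: 'G' (try body) → 'U' (try body, no exception) → 'J' (else) → 'X' (finally) → 'A' (after the try/except). Output: GUJXA

Answer: GUJXA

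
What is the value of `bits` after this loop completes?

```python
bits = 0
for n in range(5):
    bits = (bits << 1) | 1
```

Build 5 consecutive 1-bits: 0b11111
`bits` takes the values: 0 → 1 → 3 → 7 → 15 → 31

Answer: 31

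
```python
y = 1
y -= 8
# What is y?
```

Trace:
`y = 1` → y = 1
`y -= 8` → y = -7
So y = -7

Answer: -7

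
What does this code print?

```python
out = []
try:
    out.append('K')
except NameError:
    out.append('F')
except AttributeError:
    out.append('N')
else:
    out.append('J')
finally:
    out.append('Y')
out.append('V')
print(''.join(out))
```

Execution trace: 'K' (try body, no exception) → 'J' (else) → 'Y' (finally) → 'V' (after the try/except). Output: KJYV

Answer: KJYV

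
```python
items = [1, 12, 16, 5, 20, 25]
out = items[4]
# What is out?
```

Trace:
`items = [1, 12, 16, 5, 20, 25]` → items = [1, 12, 16, 5, 20, 25]
`out = items[4]` → out = 20
So out = 20

Answer: 20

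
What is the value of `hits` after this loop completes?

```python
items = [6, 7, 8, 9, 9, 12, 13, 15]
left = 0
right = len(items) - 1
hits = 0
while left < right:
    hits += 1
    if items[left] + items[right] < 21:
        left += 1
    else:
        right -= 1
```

Steps to find pair summing to 21
`hits` takes the values: 0 → 1 → 2 → 3 → 4 → 5 → 6 → 7

Answer: 7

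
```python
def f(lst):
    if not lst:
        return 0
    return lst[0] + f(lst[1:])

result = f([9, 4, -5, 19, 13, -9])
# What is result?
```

9 + 4 + (-5) + 19 + 13 + (-9) + 0 = 31

Answer: 31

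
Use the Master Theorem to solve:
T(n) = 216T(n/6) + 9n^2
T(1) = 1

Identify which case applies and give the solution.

a=216, b=6, f(n)=9n^2. log_6(216) = 3. Since c=2 < 3, Case 1 applies: T(n) = Θ(n^log_b(a)) = O(n^3).

Answer: O(n^3) - Case 1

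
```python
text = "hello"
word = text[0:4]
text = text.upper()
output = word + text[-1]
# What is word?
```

Trace:
`text = "hello"` → text = 'hello'
`word = text[0:4]` → word = 'hell'
`text = text.upper()` → text = 'HELLO'
`output = word + text[-1]` → output = 'hellO'
So word = 'hell'

Answer: 'hell'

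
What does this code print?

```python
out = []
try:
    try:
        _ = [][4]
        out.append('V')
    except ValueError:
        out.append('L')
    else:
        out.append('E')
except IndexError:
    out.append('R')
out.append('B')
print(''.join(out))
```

Execution trace: 'R' (outer except IndexError) → 'B' (after the try/except). Output: RB

Answer: RB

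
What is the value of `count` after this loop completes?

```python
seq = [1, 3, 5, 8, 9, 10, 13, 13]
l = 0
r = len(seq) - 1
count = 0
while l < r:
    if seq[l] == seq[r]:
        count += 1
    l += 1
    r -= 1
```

Count matching pairs from ends
`count` takes the values: 0

Answer: 0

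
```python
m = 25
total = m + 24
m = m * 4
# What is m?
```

Trace:
`m = 25` → m = 25
`total = m + 24` → total = 49
`m = m * 4` → m = 100
So m = 100

Answer: 100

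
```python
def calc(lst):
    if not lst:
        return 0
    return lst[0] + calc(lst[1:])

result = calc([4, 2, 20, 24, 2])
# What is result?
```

4 + 2 + 20 + 24 + 2 + 0 = 52

Answer: 52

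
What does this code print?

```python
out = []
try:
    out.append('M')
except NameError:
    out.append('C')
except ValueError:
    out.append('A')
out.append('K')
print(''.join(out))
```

Execution trace: 'M' (try body, no exception) → 'K' (after the try/except). Output: MK

Answer: MK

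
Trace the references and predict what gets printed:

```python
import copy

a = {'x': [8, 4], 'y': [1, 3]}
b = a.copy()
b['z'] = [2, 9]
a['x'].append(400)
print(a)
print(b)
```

Key concept: shallow copy of dict with mutable values.
Step by step:
`a = {'x': [8, 4], 'y': [1, 3]}` → a = {'x': [8, 4], 'y': [1, 3]}
`b = a.copy()` → b = {'x': [8, 4], 'y': [1, 3]}
`b['z'] = [2, 9]` → b = {'x': [8, 4], 'y': [1, 3], 'z': [2, 9]}
`a['x'].append(400)` → a = {'x': [8, 4, 400], 'y': [1, 3]}; b = {'x': [8, 4, 400], 'y': [1, 3], 'z': [2, 9]}
`print(a)` → prints {'x': [8, 4, 400], 'y': [1, 3]}
`print(b)` → prints {'x': [8, 4, 400], 'y': [1, 3], 'z': [2, 9]}

Answer:
{'x': [8, 4, 400], 'y': [1, 3]}
{'x': [8, 4, 400], 'y': [1, 3], 'z': [2, 9]}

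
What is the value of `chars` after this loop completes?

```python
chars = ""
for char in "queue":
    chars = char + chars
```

Reverse 'queue'
`chars` takes the values: "" → "q" → "uq" → "euq" → "ueuq" → "eueuq"

Answer: "eueuq"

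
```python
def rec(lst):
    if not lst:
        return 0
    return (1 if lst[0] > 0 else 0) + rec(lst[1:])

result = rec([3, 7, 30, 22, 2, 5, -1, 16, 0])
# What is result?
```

Count of positive elements in [3, 7, 30, 22, 2, 5, -1, 16, 0] = 7

Answer: 7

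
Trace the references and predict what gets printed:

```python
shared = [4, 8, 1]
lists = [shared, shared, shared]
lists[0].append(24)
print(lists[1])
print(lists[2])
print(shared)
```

Key concept: list of same reference.
Step by step:
`shared = [4, 8, 1]` → shared = [4, 8, 1]
`lists = [shared, shared, shared]` → lists = [[4, 8, 1], [4, 8, 1], [4, 8, 1]]
`lists[0].append(24)` → shared = [4, 8, 1, 24]; lists = [[4, 8, 1, 24], [4, 8, 1, 24], [4, 8, 1, 24]]
`print(lists[1])` → prints [4, 8, 1, 24]
`print(lists[2])` → prints [4, 8, 1, 24]
`print(shared)` → prints [4, 8, 1, 24]

Answer:
[4, 8, 1, 24]
[4, 8, 1, 24]
[4, 8, 1, 24]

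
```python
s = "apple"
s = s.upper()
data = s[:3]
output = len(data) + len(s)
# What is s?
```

Trace:
`s = "apple"` → s = 'apple'
`s = s.upper()` → s = 'APPLE'
`data = s[:3]` → data = 'APP'
`output = len(data) + len(s)` → output = 8
So s = 'APPLE'

Answer: 'APPLE'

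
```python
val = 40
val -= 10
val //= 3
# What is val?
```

Trace:
`val = 40` → val = 40
`val -= 10` → val = 30
`val //= 3` → val = 10
So val = 10

Answer: 10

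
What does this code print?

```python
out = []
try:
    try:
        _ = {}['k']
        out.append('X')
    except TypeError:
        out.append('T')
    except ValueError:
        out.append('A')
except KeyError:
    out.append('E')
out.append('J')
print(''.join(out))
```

Execution trace: 'E' (outer except KeyError) → 'J' (after the try/except). Output: EJ

Answer: EJ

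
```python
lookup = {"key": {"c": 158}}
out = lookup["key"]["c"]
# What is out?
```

Trace:
`lookup = {"key": {"c": 158}}` → lookup = {'key': {'c': 158}}
`out = lookup["key"]["c"]` → out = 158
So out = 158

Answer: 158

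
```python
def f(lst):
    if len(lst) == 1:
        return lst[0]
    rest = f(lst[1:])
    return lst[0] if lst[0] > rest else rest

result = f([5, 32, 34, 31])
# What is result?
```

Recursive max over [5, 32, 34, 31] = 34

Answer: 34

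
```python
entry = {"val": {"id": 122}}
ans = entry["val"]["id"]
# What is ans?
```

Trace:
`entry = {"val": {"id": 122}}` → entry = {'val': {'id': 122}}
`ans = entry["val"]["id"]` → ans = 122
So ans = 122

Answer: 122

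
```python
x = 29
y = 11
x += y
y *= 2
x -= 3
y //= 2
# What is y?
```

Trace:
`x = 29` → x = 29
`y = 11` → y = 11
`x += y` → x = 40
`y *= 2` → y = 22
`x -= 3` → x = 37
`y //= 2` → y = 11
So y = 11

Answer: 11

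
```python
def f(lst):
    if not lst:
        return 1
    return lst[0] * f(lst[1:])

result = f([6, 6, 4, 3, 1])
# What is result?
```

Product over [6, 6, 4, 3, 1] = 6 * 6 * 4 * 3 * 1 = 432

Answer: 432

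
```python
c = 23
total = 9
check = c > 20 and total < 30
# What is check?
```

Trace:
`c = 23` → c = 23
`total = 9` → total = 9
`check = c > 20 and total < 30` → check = True
So check = True

Answer: True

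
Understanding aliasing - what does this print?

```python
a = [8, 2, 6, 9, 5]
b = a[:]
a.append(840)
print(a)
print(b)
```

Key concept: slice [:] creates copy.
Step by step:
`a = [8, 2, 6, 9, 5]` → a = [8, 2, 6, 9, 5]
`b = a[:]` → b = [8, 2, 6, 9, 5]
`a.append(840)` → a = [8, 2, 6, 9, 5, 840]
`print(a)` → prints [8, 2, 6, 9, 5, 840]
`print(b)` → prints [8, 2, 6, 9, 5]

Answer:
[8, 2, 6, 9, 5, 840]
[8, 2, 6, 9, 5]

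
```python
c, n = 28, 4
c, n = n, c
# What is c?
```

Trace:
`c, n = 28, 4` → c = 28; n = 4
`c, n = n, c` → c = 4; n = 28
So c = 4

Answer: 4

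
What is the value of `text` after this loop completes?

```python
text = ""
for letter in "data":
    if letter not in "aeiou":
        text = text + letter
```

Remove vowels from 'data'
`text` takes the values: "" → "d" → "dt"

Answer: "dt"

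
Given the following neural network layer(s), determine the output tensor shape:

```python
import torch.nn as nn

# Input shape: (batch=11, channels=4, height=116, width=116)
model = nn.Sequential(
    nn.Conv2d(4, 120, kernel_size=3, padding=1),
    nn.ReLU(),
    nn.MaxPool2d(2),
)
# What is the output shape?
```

Input: (11, 4, 116, 116) -> after Conv2d: (11, 120, 116, 116) -> after ReLU: (11, 120, 116, 116) -> Output: (11, 120, 58, 58)

Answer: (11, 120, 58, 58)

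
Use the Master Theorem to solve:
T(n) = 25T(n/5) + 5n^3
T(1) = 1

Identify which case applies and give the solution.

a=25, b=5, f(n)=5n^3. log_5(25) = 2. Since c=3 > 2 and the regularity condition holds (25(n/5)^3 = (25/5^3)n^3 with 25/5^3 < 1), Case 3 applies: T(n) = Θ(f(n)) = O(n^3).

Answer: O(n^3) - Case 3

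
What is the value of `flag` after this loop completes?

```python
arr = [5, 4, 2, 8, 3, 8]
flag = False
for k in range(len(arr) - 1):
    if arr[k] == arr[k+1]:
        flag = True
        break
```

Check consecutive duplicates in [5, 4, 2, 8, 3, 8]
`flag` takes the values: False

Answer: False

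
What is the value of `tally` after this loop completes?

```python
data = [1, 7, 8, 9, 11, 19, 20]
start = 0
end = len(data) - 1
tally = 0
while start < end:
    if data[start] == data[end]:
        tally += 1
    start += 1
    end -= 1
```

Count matching pairs from ends
`tally` takes the values: 0

Answer: 0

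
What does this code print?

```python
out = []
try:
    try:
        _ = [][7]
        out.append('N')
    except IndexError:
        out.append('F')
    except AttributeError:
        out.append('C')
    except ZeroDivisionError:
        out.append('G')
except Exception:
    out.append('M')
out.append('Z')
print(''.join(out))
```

Execution trace: 'F' (inner except IndexError) → 'Z' (after the try/except). Output: FZ

Answer: FZ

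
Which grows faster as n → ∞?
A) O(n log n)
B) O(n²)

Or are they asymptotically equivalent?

O(n log n) vs O(n²): Higher order terms dominate.

Answer: B) O(n²) grows faster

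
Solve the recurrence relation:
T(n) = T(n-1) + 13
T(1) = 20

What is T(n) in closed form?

Unrolling: T(n) = T(1) + 13·(n-1) = 20 + 13(n-1) = 13n + 7.

Answer: T(n) = 13n + 7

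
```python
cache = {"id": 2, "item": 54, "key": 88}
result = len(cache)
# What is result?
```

Trace:
`cache = {"id": 2, "item": 54, "key": 88}` → cache = {'id': 2, 'item': 54, 'key': 88}
`result = len(cache)` → result = 3
So result = 3

Answer: 3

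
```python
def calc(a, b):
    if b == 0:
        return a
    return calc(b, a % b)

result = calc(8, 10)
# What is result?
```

calc(8, 10) -> calc(10, 8) -> calc(8, 2) -> calc(2, 0) -> 2

Answer: 2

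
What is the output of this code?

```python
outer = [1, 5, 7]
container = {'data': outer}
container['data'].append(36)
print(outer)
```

Key concept: dict holds reference to list.
Step by step:
`outer = [1, 5, 7]` → outer = [1, 5, 7]
`container = {'data': outer}` → container = {'data': [1, 5, 7]}
`container['data'].append(36)` → outer = [1, 5, 7, 36]; container = {'data': [1, 5, 7, 36]}
`print(outer)` → prints [1, 5, 7, 36]

Answer: [1, 5, 7, 36]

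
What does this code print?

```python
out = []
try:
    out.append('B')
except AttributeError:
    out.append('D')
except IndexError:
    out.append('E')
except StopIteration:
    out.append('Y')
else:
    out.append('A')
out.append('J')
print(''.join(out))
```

Execution trace: 'B' (try body, no exception) → 'A' (else) → 'J' (after the try/except). Output: BAJ

Answer: BAJ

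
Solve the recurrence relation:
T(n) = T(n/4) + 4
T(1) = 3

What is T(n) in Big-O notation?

Each step divides n by 4 and adds 4. After log_4(n) steps we reach T(1)=3. So T(n) = 4·log_4(n) + 3 = O(log n).

Answer: O(log n)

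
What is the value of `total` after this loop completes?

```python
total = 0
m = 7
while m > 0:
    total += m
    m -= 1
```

Sum 7 down to 1
`total` takes the values: 0 → 7 → 13 → 18 → 22 → 25 → 27 → 28

Answer: 28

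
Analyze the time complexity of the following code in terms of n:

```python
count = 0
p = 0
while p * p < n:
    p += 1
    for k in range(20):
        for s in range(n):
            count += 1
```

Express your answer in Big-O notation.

Each loop level contributes: √n × 1 × n. Multiplying the contributions gives O(n√n).

Answer: O(n√n)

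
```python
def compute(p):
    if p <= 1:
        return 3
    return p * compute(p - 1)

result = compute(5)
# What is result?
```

compute(5) = 5 * 4 * 3 * 2 * 3 = 360

Answer: 360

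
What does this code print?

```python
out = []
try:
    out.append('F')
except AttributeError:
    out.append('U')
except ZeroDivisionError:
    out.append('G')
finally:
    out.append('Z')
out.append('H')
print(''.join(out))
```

Execution trace: 'F' (try body, no exception) → 'Z' (finally) → 'H' (after the try/except). Output: FZH

Answer: FZH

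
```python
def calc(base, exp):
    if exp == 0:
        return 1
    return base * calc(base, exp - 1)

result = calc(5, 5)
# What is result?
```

calc(5, 5) = 5 * 5 * 5 * 5 * 5 = 3125

Answer: 3125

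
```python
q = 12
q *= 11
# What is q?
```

Trace:
`q = 12` → q = 12
`q *= 11` → q = 132
So q = 132

Answer: 132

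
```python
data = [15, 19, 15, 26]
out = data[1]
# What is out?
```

Trace:
`data = [15, 19, 15, 26]` → data = [15, 19, 15, 26]
`out = data[1]` → out = 19
So out = 19

Answer: 19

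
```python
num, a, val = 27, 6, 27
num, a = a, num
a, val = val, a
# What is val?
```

Trace:
`num, a, val = 27, 6, 27` → num = 27; a = 6; val = 27
`num, a = a, num` → num = 6; a = 27
`a, val = val, a` → a = 27; val = 27
So val = 27

Answer: 27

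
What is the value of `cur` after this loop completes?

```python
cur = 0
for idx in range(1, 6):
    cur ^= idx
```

XOR of 1 to 5
`cur` takes the values: 0 → 1 → 3 → 0 → 4 → 1

Answer: 1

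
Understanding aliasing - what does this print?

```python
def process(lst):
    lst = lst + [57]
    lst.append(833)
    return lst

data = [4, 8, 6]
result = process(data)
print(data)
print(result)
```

Key concept: rebinding parameter vs mutation.
Step by step:
`data = [4, 8, 6]` → data = [4, 8, 6]
`result = process(data)` → result = [4, 8, 6, 57, 833]
`print(data)` → prints [4, 8, 6]
`print(result)` → prints [4, 8, 6, 57, 833]

Answer:
[4, 8, 6]
[4, 8, 6, 57, 833]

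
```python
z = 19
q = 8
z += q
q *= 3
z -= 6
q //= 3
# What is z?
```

Trace:
`z = 19` → z = 19
`q = 8` → q = 8
`z += q` → z = 27
`q *= 3` → q = 24
`z -= 6` → z = 21
`q //= 3` → q = 8
So z = 21

Answer: 21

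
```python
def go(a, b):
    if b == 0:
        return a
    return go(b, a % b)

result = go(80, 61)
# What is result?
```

go(80, 61) -> go(61, 19) -> go(19, 4) -> go(4, 3) -> go(3, 1) -> go(1, 0) -> 1

Answer: 1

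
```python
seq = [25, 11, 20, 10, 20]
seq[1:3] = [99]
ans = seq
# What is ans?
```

Trace:
`seq = [25, 11, 20, 10, 20]` → seq = [25, 11, 20, 10, 20]
`seq[1:3] = [99]` → seq = [25, 99, 10, 20]
`ans = seq` → ans = [25, 99, 10, 20]
So ans = [25, 99, 10, 20]

Answer: [25, 99, 10, 20]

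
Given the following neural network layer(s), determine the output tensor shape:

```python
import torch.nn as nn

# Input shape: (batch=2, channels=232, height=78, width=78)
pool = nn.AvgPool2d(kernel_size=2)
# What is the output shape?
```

Input: (2, 232, 78, 78) -> Output: (2, 232, 39, 39)

Answer: (2, 232, 39, 39)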